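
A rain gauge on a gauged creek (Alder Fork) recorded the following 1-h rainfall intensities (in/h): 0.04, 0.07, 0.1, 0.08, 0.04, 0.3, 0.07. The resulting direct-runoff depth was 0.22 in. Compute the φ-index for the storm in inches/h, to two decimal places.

φ ≈ 0.09 in/h

Only the 2 blocks with intensity above φ contribute runoff: 0.1, 0.3 in/h.
Σ(I−φ)·Δt = d  ⇒  (0.1+0.3 − 2φ)·1 = 0.22
φ = (0.4000 − 0.22/1) / 2 = 0.09 in/h.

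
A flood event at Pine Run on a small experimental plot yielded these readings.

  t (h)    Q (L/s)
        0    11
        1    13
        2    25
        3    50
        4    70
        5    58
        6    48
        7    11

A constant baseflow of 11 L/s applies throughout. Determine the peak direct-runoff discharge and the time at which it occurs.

Q_p = 59.0 L/s at t = 4 h

Subtracting baseflow gives direct-runoff ordinates: 0.0, 2.0, 14.0, 39.0, 59.0, 47.0, 37.0, 0.0 L/s.
The maximum is 59.0 L/s, occurring at the reading for t = 4 h.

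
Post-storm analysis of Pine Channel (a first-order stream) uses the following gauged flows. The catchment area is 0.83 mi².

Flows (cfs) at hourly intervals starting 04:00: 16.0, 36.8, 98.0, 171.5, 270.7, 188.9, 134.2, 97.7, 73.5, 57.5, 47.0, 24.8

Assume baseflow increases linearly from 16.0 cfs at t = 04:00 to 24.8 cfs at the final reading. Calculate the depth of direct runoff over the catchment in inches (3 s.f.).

d ≈ 1.81 in

Direct runoff: 0.00, 20.00, 80.40, 153.10, 251.50, 168.90, 113.40, 76.10, 51.10, 34.30, 23.00, 0.00 cfs; ΣQ_DR = 971.8 cfs.
V = ΣQ_DR · Δt = 971.8 × 3600 s = 3.498 × 10^6 ft³.
Over A = 0.83 mi², depth = V / A = 1.81 in.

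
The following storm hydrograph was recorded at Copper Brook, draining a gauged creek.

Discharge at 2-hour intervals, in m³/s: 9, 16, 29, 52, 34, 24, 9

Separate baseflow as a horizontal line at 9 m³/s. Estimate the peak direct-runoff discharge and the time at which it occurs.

Subtracting baseflow gives direct-runoff ordinates: 0.0, 7.0, 20.0, 43.0, 25.0, 15.0, 0.0 m³/s.
The maximum is 43.0 m³/s, occurring at the reading for t = 6 h.

Q_p = 43.0 m³/s at t = 6 h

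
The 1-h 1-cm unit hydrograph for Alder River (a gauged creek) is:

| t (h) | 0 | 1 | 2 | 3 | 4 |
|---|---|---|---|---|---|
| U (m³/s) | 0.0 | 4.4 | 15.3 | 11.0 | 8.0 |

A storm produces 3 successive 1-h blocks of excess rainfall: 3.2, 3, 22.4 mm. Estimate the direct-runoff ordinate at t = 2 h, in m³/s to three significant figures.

By discrete convolution, Q_j = Σ (P_i / 10 mm) · U_{j−i}.
At t = 2 h (j=2): Q = (3.2/10)·15.3 + (3/10)·4.4 + (22.4/10)·0.0 = 6.22 m³/s.

Q ≈ 6.22 m³/s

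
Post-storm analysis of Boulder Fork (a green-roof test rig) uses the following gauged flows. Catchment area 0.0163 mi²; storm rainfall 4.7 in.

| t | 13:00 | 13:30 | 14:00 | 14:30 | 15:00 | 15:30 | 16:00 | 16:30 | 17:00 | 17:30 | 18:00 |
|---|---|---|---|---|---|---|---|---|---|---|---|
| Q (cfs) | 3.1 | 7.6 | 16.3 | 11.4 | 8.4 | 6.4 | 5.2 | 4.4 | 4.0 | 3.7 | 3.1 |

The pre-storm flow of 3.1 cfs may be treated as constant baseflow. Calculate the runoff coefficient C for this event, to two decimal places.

ΣQ_DR = 39.50 cfs; V = ΣQ_DR·Δt = 71100 ft³.
Runoff depth d = V / A = 1.878 in.
C = d / P = 1.878 / 4.7 = 0.40.

C ≈ 0.40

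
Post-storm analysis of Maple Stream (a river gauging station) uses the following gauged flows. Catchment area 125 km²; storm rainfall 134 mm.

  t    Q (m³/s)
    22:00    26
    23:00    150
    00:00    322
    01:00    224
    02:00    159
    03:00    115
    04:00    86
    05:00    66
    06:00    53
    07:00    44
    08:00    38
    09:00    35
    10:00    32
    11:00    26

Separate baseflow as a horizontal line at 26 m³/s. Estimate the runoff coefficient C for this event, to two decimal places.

ΣQ_DR = 1012 m³/s; V = ΣQ_DR·Δt = 3.643 × 10^6 m³.
Runoff depth d = V / A = 29.15 mm.
C = d / P = 29.15 / 134 = 0.22.

C ≈ 0.22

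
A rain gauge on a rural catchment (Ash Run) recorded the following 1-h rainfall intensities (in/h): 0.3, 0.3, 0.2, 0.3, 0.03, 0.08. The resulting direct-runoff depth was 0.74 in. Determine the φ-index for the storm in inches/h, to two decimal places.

φ ≈ 0.09 in/h

Only the 4 blocks with intensity above φ contribute runoff: 0.3, 0.3, 0.2, 0.3 in/h.
Σ(I−φ)·Δt = d  ⇒  (0.3+0.3+0.2+0.3 − 4φ)·1 = 0.74
φ = (1.100 − 0.74/1) / 4 = 0.09 in/h.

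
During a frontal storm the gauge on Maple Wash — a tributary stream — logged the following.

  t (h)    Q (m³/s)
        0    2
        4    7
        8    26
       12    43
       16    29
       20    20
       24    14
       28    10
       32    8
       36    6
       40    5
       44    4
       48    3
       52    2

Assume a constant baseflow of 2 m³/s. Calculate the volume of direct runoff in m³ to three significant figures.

V ≈ 2.17 × 10^6 m³

Direct-runoff ordinates (Q − Q_b): 0.0, 5.0, 24.0, 41.0, 27.0, 18.0, 12.0, 8.0, 6.0, 4.0, 3.0, 2.0, 1.0, 0.0 m³/s.
ΣQ_DR = 151.0 m³/s.
With Δt = 4 h = 14400 s, V = ΣQ_DR · Δt = 151.0 × 14400 = 2.17 × 10^6 m³.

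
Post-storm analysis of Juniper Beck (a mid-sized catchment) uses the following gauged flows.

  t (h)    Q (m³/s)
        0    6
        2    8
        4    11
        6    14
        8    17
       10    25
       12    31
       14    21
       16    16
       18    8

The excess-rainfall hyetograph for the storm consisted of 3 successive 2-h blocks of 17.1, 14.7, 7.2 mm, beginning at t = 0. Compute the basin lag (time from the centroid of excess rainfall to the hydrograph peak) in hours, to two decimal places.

Centroid of excess rainfall: t_c = Σ P_i·t̄_i / ΣP_i = 2.4923 h (block centres at 1, 3, 5 h).
Hydrograph peak occurs at t = 12 h, so basin lag t_L = 12 − 2.4923 = 9.51 h.

t_L ≈ 9.51 h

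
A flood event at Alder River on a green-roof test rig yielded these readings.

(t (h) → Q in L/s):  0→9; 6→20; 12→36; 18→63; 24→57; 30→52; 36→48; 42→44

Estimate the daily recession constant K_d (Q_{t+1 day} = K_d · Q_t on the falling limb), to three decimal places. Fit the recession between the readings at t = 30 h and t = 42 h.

Between t = 30 h and t = 42 h the flow falls from 52 to 44 L/s over 2×6 h = 12 h.
Per-interval ratio K = (44/52)^(1/2) = 0.9199; K_d = K^(24/6) = 0.716.

K_d ≈ 0.716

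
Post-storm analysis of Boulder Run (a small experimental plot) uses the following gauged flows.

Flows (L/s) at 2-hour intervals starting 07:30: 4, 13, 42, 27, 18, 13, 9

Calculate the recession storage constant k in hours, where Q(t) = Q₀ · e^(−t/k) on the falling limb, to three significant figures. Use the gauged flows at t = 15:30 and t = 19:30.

k ≈ 5.77 h

On the falling limb, Q drops from 18 to 9 L/s between t = 15:30 and t = 19:30 (Δt = 4 h).
k = −Δt / ln(Q₂/Q₁) = −4 / ln(9/18) = 5.77 h.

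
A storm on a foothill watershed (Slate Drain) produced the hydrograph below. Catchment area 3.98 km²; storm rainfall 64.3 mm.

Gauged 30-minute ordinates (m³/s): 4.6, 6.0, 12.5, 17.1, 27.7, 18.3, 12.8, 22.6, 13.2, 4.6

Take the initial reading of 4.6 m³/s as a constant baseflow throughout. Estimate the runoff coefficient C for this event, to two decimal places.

C ≈ 0.66

ΣQ_DR = 93.40 m³/s; V = ΣQ_DR·Δt = 1.681 × 10^5 m³.
Runoff depth d = V / A = 42.24 mm.
C = d / P = 42.24 / 64.3 = 0.66.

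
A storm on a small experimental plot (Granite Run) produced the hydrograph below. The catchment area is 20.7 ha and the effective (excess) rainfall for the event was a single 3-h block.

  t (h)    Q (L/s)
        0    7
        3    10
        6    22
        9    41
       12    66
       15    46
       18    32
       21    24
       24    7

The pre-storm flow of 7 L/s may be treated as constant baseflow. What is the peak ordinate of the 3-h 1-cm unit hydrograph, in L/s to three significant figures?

Direct runoff: 0.0, 3.0, 15.0, 34.0, 59.0, 39.0, 25.0, 17.0, 0.0 L/s; ΣQ_DR = 192.0 L/s, peak = 59.0 L/s.
Runoff depth d = ΣQ_DR·Δt / A = 192.0 × 10800 / (20.7 ha) = 10.02 mm.
The 1-cm UH is the DRH scaled by (10 mm)/d, so U_p = 59.0 × 10/10.02 = 58.9 L/s.

U_p ≈ 58.9 L/s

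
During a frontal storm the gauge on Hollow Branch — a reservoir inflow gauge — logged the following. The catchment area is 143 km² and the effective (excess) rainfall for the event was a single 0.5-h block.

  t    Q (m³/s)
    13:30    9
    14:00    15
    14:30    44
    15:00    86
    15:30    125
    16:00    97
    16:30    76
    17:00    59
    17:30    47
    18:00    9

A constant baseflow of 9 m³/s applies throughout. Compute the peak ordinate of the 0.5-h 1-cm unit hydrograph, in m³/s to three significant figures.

U_p ≈ 193 m³/s

Direct runoff: 0.0, 6.0, 35.0, 77.0, 116.0, 88.0, 67.0, 50.0, 38.0, 0.0 m³/s; ΣQ_DR = 477.0 m³/s, peak = 116.0 m³/s.
Runoff depth d = ΣQ_DR·Δt / A = 477.0 × 1800 / (143 km²) = 6.004 mm.
The 1-cm UH is the DRH scaled by (10 mm)/d, so U_p = 116.0 × 10/6.004 = 193 m³/s.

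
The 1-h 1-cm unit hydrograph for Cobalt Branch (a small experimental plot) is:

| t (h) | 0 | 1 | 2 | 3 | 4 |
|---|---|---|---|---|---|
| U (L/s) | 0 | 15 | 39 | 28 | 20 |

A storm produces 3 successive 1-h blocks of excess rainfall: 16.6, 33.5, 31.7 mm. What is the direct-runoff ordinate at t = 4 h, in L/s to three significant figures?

Q ≈ 251 L/s

By discrete convolution, Q_j = Σ (P_i / 10 mm) · U_{j−i}.
At t = 4 h (j=4): Q = (16.6/10)·20 + (33.5/10)·28 + (31.7/10)·39 = 251 L/s.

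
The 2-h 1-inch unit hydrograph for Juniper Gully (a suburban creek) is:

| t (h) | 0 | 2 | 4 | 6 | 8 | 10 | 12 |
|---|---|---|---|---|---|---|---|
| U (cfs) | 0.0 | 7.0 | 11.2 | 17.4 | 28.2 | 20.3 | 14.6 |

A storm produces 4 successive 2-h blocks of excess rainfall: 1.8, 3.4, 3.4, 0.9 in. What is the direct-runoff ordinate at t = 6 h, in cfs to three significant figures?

By discrete convolution, Q_j = Σ (P_i / 1 in) · U_{j−i}.
At t = 6 h (j=3): Q = (1.8/1)·17.4 + (3.4/1)·11.2 + (3.4/1)·7.0 + (0.9/1)·0.0 = 93.2 cfs.

Q ≈ 93.2 cfs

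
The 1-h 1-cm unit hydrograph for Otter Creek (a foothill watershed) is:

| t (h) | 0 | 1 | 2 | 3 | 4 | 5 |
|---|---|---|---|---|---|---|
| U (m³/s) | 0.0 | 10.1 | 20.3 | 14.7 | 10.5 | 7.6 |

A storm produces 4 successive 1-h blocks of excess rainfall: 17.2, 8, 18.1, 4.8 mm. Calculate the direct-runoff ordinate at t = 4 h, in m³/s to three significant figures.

By discrete convolution, Q_j = Σ (P_i / 10 mm) · U_{j−i}.
At t = 4 h (j=4): Q = (17.2/10)·10.5 + (8/10)·14.7 + (18.1/10)·20.3 + (4.8/10)·10.1 = 71.4 m³/s.

Q ≈ 71.4 m³/s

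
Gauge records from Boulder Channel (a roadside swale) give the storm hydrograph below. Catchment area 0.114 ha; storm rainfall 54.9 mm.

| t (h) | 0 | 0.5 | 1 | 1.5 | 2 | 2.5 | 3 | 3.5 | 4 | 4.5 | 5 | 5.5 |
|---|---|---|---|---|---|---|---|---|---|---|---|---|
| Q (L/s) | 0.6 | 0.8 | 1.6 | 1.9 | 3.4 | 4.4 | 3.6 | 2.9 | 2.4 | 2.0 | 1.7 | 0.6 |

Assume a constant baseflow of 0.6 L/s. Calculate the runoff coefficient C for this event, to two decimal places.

C ≈ 0.54

ΣQ_DR = 18.70 L/s; V = ΣQ_DR·Δt = 33660 L.
Runoff depth d = V / A = 29.53 mm.
C = d / P = 29.53 / 54.9 = 0.54.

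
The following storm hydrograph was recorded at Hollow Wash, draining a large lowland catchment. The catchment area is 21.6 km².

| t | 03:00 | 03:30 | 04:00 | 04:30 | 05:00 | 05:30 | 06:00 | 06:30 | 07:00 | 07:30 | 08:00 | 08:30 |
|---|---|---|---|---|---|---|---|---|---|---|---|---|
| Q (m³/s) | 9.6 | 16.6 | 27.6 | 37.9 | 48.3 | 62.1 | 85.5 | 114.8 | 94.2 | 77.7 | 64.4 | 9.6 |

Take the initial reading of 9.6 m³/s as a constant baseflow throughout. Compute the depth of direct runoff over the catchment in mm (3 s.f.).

d ≈ 44.4 mm

Direct runoff: 0.0, 7.0, 18.0, 28.3, 38.7, 52.5, 75.9, 105.2, 84.6, 68.1, 54.8, 0.0 m³/s; ΣQ_DR = 533.1 m³/s.
V = ΣQ_DR · Δt = 533.1 × 1800 s = 9.596 × 10^5 m³.
Over A = 21.6 km², depth = V / A = 44.4 mm.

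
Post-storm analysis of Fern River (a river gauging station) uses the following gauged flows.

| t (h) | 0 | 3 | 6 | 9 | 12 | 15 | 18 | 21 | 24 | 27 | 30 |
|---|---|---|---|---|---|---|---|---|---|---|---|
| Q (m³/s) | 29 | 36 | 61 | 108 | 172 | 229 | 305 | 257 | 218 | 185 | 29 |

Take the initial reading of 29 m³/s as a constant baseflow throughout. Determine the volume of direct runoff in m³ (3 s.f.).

Direct-runoff ordinates (Q − Q_b): 0.0, 7.0, 32.0, 79.0, 143.0, 200.0, 276.0, 228.0, 189.0, 156.0, 0.0 m³/s.
ΣQ_DR = 1310 m³/s.
With Δt = 3 h = 10800 s, V = ΣQ_DR · Δt = 1310 × 10800 = 1.41 × 10^7 m³.

V ≈ 1.41 × 10^7 m³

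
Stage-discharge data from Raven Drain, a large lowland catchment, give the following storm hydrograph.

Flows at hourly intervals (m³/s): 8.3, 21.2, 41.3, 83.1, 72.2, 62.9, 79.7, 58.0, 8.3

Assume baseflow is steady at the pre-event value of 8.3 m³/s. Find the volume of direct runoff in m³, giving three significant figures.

V ≈ 1.30 × 10^6 m³

Direct-runoff ordinates (Q − Q_b): 0.0, 12.9, 33.0, 74.8, 63.9, 54.6, 71.4, 49.7, 0.0 m³/s.
ΣQ_DR = 360.3 m³/s.
With Δt = 1 h = 3600 s, V = ΣQ_DR · Δt = 360.3 × 3600 = 1.30 × 10^6 m³.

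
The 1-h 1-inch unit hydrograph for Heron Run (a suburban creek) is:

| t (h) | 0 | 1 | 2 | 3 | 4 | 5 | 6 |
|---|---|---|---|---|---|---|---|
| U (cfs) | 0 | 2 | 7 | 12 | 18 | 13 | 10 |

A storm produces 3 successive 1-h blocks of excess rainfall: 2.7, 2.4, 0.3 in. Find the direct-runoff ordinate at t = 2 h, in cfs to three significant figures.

Q ≈ 23.7 cfs

By discrete convolution, Q_j = Σ (P_i / 1 in) · U_{j−i}.
At t = 2 h (j=2): Q = (2.7/1)·7 + (2.4/1)·2 + (0.3/1)·0 = 23.7 cfs.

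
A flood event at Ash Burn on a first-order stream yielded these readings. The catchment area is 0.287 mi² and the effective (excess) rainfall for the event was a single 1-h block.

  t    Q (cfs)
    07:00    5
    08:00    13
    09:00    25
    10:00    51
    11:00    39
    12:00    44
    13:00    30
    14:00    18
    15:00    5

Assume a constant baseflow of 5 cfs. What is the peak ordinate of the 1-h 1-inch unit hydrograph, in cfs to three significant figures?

Direct runoff: 0.0, 8.0, 20.0, 46.0, 34.0, 39.0, 25.0, 13.0, 0.0 cfs; ΣQ_DR = 185.0 cfs, peak = 46.0 cfs.
Runoff depth d = ΣQ_DR·Δt / A = 185.0 × 3600 / (0.287 mi²) = 0.9989 in.
The 1-inch UH is the DRH scaled by (1 in)/d, so U_p = 46.0 × 1/0.9989 = 46.1 cfs.

U_p ≈ 46.1 cfs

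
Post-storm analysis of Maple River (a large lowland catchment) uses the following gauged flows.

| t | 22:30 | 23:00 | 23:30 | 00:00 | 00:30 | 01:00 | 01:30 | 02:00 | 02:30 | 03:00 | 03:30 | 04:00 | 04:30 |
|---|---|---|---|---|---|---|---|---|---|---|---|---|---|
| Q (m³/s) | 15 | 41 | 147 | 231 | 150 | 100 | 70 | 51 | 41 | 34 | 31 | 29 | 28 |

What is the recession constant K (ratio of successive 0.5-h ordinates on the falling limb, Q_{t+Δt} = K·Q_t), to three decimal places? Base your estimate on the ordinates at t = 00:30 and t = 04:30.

Using the recession-limb readings at t = 00:30 and t = 04:30: Q falls from 150 to 28 m³/s over 8 intervals.
K = (Q₂/Q₁)^(1/8) = (28/150)^(1/8) = 0.811.

K ≈ 0.811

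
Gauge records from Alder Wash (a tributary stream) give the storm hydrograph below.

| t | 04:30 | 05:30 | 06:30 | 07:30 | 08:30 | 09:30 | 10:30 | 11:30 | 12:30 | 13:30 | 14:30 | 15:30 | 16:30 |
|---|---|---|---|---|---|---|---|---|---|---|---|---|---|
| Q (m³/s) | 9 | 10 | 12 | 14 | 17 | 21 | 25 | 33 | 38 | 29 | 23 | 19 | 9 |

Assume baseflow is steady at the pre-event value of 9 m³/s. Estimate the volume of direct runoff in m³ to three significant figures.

V ≈ 5.11 × 10^5 m³

Direct-runoff ordinates (Q − Q_b): 0.0, 1.0, 3.0, 5.0, 8.0, 12.0, 16.0, 24.0, 29.0, 20.0, 14.0, 10.0, 0.0 m³/s.
ΣQ_DR = 142.0 m³/s.
With Δt = 1 h = 3600 s, V = ΣQ_DR · Δt = 142.0 × 3600 = 5.11 × 10^5 m³.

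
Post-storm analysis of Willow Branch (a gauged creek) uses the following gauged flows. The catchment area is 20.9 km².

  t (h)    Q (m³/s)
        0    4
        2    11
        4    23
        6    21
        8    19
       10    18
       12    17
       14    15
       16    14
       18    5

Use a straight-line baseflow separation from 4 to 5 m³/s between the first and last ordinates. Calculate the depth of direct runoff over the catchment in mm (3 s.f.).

d ≈ 35.1 mm

Direct runoff: 0.00, 6.89, 18.78, 16.67, 14.56, 13.44, 12.33, 10.22, 9.11, 0.00 m³/s; ΣQ_DR = 102.0 m³/s.
V = ΣQ_DR · Δt = 102.0 × 7200 s = 7.344 × 10^5 m³.
Over A = 20.9 km², depth = V / A = 35.1 mm.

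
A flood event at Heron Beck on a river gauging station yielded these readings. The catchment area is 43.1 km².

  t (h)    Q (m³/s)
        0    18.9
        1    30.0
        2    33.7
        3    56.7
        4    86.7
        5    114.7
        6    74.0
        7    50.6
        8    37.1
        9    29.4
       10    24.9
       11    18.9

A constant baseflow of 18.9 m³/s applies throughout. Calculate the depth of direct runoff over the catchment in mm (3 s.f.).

Direct runoff: 0.0, 11.1, 14.8, 37.8, 67.8, 95.8, 55.1, 31.7, 18.2, 10.5, 6.0, 0.0 m³/s; ΣQ_DR = 348.8 m³/s.
V = ΣQ_DR · Δt = 348.8 × 3600 s = 1.256 × 10^6 m³.
Over A = 43.1 km², depth = V / A = 29.1 mm.

d ≈ 29.1 mm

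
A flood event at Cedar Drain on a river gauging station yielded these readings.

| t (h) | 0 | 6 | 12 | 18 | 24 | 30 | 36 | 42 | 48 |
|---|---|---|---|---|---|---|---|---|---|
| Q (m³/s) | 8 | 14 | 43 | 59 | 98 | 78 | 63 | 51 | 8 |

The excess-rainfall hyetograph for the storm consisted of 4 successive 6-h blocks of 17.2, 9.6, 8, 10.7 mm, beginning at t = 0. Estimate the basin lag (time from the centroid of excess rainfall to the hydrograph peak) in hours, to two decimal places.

Centroid of excess rainfall: t_c = Σ P_i·t̄_i / ΣP_i = 10.6088 h (block centres at 3, 9, 15, 21 h).
Hydrograph peak occurs at t = 24 h, so basin lag t_L = 24 − 10.6088 = 13.39 h.

t_L ≈ 13.39 h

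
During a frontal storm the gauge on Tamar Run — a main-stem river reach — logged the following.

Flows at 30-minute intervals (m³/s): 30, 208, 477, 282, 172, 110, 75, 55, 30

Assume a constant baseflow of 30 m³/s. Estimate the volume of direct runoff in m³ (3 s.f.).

V ≈ 2.10 × 10^6 m³

Direct-runoff ordinates (Q − Q_b): 0.0, 178.0, 447.0, 252.0, 142.0, 80.0, 45.0, 25.0, 0.0 m³/s.
ΣQ_DR = 1169 m³/s.
With Δt = 0.5 h = 1800 s, V = ΣQ_DR · Δt = 1169 × 1800 = 2.10 × 10^6 m³.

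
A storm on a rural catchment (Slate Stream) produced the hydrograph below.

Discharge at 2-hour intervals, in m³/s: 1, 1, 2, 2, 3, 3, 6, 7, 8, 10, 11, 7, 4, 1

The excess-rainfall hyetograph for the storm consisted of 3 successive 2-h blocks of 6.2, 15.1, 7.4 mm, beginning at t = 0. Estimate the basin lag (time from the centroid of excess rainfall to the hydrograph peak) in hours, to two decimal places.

t_L ≈ 16.92 h

Centroid of excess rainfall: t_c = Σ P_i·t̄_i / ΣP_i = 3.0836 h (block centres at 1, 3, 5 h).
Hydrograph peak occurs at t = 20 h, so basin lag t_L = 20 − 3.0836 = 16.92 h.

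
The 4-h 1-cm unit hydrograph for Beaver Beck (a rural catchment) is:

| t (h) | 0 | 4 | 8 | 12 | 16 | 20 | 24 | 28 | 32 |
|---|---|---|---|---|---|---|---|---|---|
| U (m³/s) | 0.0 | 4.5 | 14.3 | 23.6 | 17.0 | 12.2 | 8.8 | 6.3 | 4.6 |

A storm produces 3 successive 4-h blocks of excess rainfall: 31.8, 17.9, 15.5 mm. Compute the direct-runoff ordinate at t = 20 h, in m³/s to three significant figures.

Q ≈ 106 m³/s

By discrete convolution, Q_j = Σ (P_i / 10 mm) · U_{j−i}.
At t = 20 h (j=5): Q = (31.8/10)·12.2 + (17.9/10)·17.0 + (15.5/10)·23.6 = 106 m³/s.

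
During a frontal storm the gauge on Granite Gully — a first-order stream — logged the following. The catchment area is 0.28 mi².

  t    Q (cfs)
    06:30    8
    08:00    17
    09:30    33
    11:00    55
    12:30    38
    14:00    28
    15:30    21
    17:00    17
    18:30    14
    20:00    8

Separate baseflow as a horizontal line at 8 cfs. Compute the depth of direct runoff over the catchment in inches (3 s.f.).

d ≈ 1.32 in

Direct runoff: 0.0, 9.0, 25.0, 47.0, 30.0, 20.0, 13.0, 9.0, 6.0, 0.0 cfs; ΣQ_DR = 159.0 cfs.
V = ΣQ_DR · Δt = 159.0 × 5400 s = 8.586 × 10^5 ft³.
Over A = 0.28 mi², depth = V / A = 1.32 in.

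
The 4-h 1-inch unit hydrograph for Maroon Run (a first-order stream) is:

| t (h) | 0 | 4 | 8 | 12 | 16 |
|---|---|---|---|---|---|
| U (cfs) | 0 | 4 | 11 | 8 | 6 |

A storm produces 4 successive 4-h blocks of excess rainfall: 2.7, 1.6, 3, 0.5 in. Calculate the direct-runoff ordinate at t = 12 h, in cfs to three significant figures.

By discrete convolution, Q_j = Σ (P_i / 1 in) · U_{j−i}.
At t = 12 h (j=3): Q = (2.7/1)·8 + (1.6/1)·11 + (3/1)·4 + (0.5/1)·0 = 51.2 cfs.

Q ≈ 51.2 cfs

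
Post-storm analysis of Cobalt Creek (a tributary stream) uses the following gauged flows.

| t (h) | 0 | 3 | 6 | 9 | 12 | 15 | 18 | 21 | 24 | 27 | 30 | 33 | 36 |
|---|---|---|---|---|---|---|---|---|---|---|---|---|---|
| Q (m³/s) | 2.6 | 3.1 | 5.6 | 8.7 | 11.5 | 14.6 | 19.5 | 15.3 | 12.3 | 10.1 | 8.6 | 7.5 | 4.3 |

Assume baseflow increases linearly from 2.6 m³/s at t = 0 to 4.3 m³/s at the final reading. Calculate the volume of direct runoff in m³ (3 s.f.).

V ≈ 8.52 × 10^5 m³

Direct-runoff ordinates (Q − Q_b): 0.00, 0.36, 2.72, 5.67, 8.33, 11.29, 16.05, 11.71, 8.57, 6.22, 4.58, 3.34, 0.00 m³/s.
ΣQ_DR = 78.85 m³/s.
With Δt = 3 h = 10800 s, V = ΣQ_DR · Δt = 78.85 × 10800 = 8.52 × 10^5 m³.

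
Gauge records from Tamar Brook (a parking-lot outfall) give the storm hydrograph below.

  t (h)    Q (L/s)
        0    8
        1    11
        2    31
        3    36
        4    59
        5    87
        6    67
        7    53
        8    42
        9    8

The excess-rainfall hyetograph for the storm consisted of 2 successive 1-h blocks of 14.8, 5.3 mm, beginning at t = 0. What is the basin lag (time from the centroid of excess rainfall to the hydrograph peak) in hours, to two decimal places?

Centroid of excess rainfall: t_c = Σ P_i·t̄_i / ΣP_i = 0.7637 h (block centres at 0.5, 1.5 h).
Hydrograph peak occurs at t = 5 h, so basin lag t_L = 5 − 0.7637 = 4.24 h.

t_L ≈ 4.24 h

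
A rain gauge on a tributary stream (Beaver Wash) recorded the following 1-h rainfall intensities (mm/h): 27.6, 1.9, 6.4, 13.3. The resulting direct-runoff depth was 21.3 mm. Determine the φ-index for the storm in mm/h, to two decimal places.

Only the 2 blocks with intensity above φ contribute runoff: 27.6, 13.3 mm/h.
Σ(I−φ)·Δt = d  ⇒  (27.6+13.3 − 2φ)·1 = 21.3
φ = (40.90 − 21.3/1) / 2 = 9.80 mm/h.

φ ≈ 9.80 mm/h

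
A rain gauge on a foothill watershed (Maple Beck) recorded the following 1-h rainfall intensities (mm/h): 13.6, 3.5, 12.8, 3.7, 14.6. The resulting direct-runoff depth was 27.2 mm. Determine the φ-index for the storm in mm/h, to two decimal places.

Only the 3 blocks with intensity above φ contribute runoff: 13.6, 12.8, 14.6 mm/h.
Σ(I−φ)·Δt = d  ⇒  (13.6+12.8+14.6 − 3φ)·1 = 27.2
φ = (41.00 − 27.2/1) / 3 = 4.60 mm/h.

φ ≈ 4.60 mm/h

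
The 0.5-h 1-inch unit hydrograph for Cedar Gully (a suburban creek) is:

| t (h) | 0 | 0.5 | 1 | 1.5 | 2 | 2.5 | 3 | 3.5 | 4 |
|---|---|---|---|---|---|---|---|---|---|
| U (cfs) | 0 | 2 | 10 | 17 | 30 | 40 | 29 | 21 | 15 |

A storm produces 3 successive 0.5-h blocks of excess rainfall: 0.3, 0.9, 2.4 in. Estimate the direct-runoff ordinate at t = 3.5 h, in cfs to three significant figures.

Q ≈ 128 cfs

By discrete convolution, Q_j = Σ (P_i / 1 in) · U_{j−i}.
At t = 3.5 h (j=7): Q = (0.3/1)·21 + (0.9/1)·29 + (2.4/1)·40 = 128 cfs.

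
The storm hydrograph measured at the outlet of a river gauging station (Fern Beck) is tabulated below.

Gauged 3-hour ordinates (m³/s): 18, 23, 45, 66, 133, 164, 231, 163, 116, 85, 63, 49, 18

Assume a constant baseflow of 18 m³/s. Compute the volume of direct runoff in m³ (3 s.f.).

Direct-runoff ordinates (Q − Q_b): 0.0, 5.0, 27.0, 48.0, 115.0, 146.0, 213.0, 145.0, 98.0, 67.0, 45.0, 31.0, 0.0 m³/s.
ΣQ_DR = 940.0 m³/s.
With Δt = 3 h = 10800 s, V = ΣQ_DR · Δt = 940.0 × 10800 = 1.02 × 10^7 m³.

V ≈ 1.02 × 10^7 m³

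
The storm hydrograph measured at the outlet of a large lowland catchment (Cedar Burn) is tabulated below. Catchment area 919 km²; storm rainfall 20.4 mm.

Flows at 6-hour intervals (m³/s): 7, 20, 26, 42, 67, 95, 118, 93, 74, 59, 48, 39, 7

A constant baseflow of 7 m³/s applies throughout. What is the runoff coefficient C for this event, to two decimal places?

ΣQ_DR = 604.0 m³/s; V = ΣQ_DR·Δt = 1.305 × 10^7 m³.
Runoff depth d = V / A = 14.20 mm.
C = d / P = 14.20 / 20.4 = 0.70.

C ≈ 0.70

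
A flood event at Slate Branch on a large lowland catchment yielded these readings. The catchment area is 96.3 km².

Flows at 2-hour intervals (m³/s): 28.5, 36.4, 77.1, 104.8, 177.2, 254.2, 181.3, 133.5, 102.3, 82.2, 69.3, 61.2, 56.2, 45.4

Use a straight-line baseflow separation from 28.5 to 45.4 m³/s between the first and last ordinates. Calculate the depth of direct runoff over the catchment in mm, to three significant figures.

d ≈ 66.7 mm

Direct runoff: 0.00, 6.60, 46.00, 72.40, 143.50, 219.20, 145.00, 95.90, 63.40, 42.00, 27.80, 18.40, 12.10, 0.00 m³/s; ΣQ_DR = 892.3 m³/s.
V = ΣQ_DR · Δt = 892.3 × 7200 s = 6.425 × 10^6 m³.
Over A = 96.3 km², depth = V / A = 66.7 mm.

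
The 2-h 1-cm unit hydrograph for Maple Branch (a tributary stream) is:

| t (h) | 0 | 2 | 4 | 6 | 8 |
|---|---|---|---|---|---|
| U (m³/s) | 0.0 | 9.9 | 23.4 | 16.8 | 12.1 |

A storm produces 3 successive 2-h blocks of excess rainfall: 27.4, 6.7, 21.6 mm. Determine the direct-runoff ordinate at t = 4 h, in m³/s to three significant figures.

By discrete convolution, Q_j = Σ (P_i / 10 mm) · U_{j−i}.
At t = 4 h (j=2): Q = (27.4/10)·23.4 + (6.7/10)·9.9 + (21.6/10)·0.0 = 70.7 m³/s.

Q ≈ 70.7 m³/s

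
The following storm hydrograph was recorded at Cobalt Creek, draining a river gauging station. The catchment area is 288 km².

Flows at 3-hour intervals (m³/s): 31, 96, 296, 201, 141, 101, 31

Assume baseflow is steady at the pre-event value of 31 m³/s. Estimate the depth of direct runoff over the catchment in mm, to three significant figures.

d ≈ 25.5 mm

Direct runoff: 0.0, 65.0, 265.0, 170.0, 110.0, 70.0, 0.0 m³/s; ΣQ_DR = 680.0 m³/s.
V = ΣQ_DR · Δt = 680.0 × 10800 s = 7.344 × 10^6 m³.
Over A = 288 km², depth = V / A = 25.5 mm.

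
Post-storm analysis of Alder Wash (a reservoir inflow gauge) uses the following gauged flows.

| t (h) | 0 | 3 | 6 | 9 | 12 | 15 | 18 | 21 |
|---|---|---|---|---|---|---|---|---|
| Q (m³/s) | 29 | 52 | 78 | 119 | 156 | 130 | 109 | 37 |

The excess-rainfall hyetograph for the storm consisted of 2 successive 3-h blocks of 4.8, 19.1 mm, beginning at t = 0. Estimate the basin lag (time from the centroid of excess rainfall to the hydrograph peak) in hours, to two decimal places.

Centroid of excess rainfall: t_c = Σ P_i·t̄_i / ΣP_i = 3.8975 h (block centres at 1.5, 4.5 h).
Hydrograph peak occurs at t = 12 h, so basin lag t_L = 12 − 3.8975 = 8.10 h.

t_L ≈ 8.10 h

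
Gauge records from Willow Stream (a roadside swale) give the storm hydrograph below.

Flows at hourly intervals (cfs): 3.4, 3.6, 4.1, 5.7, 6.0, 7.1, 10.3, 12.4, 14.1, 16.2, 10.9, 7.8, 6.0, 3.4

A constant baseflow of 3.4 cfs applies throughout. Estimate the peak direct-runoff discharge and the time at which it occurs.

Subtracting baseflow gives direct-runoff ordinates: 0.0, 0.2, 0.7, 2.3, 2.6, 3.7, 6.9, 9.0, 10.7, 12.8, 7.5, 4.4, 2.6, 0.0 cfs.
The maximum is 12.8 cfs, occurring at the reading for t = 9 h.

Q_p = 12.8 cfs at t = 9 h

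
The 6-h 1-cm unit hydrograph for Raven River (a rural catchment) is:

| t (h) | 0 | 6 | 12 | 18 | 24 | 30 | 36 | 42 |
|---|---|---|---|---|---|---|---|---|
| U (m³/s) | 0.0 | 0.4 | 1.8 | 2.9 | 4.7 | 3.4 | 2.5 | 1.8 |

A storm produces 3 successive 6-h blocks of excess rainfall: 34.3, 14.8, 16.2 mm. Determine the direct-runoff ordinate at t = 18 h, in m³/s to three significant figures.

Q ≈ 13.3 m³/s

By discrete convolution, Q_j = Σ (P_i / 10 mm) · U_{j−i}.
At t = 18 h (j=3): Q = (34.3/10)·2.9 + (14.8/10)·1.8 + (16.2/10)·0.4 = 13.3 m³/s.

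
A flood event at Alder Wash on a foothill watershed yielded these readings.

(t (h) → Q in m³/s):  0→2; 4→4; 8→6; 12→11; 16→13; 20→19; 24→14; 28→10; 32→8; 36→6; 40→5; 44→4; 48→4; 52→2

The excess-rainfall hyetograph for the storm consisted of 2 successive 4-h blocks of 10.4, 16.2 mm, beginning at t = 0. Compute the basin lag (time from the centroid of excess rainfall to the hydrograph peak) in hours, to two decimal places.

Centroid of excess rainfall: t_c = Σ P_i·t̄_i / ΣP_i = 4.4361 h (block centres at 2, 6 h).
Hydrograph peak occurs at t = 20 h, so basin lag t_L = 20 − 4.4361 = 15.56 h.

t_L ≈ 15.56 h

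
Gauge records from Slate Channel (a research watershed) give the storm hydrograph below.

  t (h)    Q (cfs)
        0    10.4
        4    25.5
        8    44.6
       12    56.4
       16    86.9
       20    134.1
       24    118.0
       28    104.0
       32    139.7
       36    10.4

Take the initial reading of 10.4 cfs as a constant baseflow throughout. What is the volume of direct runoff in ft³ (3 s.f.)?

Direct-runoff ordinates (Q − Q_b): 0.0, 15.1, 34.2, 46.0, 76.5, 123.7, 107.6, 93.6, 129.3, 0.0 cfs.
ΣQ_DR = 626.0 cfs.
With Δt = 4 h = 14400 s, V = ΣQ_DR · Δt = 626.0 × 14400 = 9.01 × 10^6 ft³.

V ≈ 9.01 × 10^6 ft³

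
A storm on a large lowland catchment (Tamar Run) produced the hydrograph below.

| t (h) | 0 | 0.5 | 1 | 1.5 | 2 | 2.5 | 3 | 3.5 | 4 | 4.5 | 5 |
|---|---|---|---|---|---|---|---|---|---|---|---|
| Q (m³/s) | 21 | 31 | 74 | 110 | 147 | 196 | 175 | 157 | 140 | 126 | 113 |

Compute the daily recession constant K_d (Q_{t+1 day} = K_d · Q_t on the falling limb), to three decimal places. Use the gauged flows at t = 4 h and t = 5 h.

K_d ≈ 0.006

Between t = 4 h and t = 5 h the flow falls from 140 to 113 m³/s over 2×0.5 h = 1 h.
Per-interval ratio K = (113/140)^(1/2) = 0.8984; K_d = K^(24/0.5) = 0.006.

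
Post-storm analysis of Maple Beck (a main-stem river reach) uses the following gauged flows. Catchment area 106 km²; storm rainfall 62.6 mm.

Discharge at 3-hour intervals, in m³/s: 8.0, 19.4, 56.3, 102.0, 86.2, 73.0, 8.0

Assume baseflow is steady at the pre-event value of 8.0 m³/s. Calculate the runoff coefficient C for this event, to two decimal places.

C ≈ 0.48

ΣQ_DR = 296.9 m³/s; V = ΣQ_DR·Δt = 3.207 × 10^6 m³.
Runoff depth d = V / A = 30.25 mm.
C = d / P = 30.25 / 62.6 = 0.48.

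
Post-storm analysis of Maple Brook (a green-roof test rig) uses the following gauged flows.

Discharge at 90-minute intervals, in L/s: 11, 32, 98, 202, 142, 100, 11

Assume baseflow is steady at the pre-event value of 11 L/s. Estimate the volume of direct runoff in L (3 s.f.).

Direct-runoff ordinates (Q − Q_b): 0.0, 21.0, 87.0, 191.0, 131.0, 89.0, 0.0 L/s.
ΣQ_DR = 519.0 L/s.
With Δt = 1.5 h = 5400 s, V = ΣQ_DR · Δt = 519.0 × 5400 = 2.80 × 10^6 L.

V ≈ 2.80 × 10^6 L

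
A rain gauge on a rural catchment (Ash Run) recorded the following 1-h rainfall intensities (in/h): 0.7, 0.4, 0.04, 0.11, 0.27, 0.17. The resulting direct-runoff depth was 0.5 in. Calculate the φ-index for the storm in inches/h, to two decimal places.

φ ≈ 0.30 in/h

Only the 2 blocks with intensity above φ contribute runoff: 0.7, 0.4 in/h.
Σ(I−φ)·Δt = d  ⇒  (0.7+0.4 − 2φ)·1 = 0.5
φ = (1.100 − 0.5/1) / 2 = 0.30 in/h.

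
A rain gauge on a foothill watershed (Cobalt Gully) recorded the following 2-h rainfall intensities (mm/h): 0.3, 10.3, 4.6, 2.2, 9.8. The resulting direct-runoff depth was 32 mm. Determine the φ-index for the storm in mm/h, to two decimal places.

φ ≈ 2.90 mm/h

Only the 3 blocks with intensity above φ contribute runoff: 10.3, 4.6, 9.8 mm/h.
Σ(I−φ)·Δt = d  ⇒  (10.3+4.6+9.8 − 3φ)·2 = 32
φ = (24.70 − 32/2) / 3 = 2.90 mm/h.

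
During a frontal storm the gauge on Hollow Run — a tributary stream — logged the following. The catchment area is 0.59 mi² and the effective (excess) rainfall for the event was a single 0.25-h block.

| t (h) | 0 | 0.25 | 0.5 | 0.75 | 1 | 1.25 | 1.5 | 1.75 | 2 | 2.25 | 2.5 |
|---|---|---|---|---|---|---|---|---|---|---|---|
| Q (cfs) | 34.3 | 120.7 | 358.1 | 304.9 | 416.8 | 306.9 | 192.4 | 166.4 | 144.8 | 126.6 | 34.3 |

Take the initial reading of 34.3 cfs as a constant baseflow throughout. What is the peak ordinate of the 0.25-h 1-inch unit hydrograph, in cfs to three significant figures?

U_p ≈ 319 cfs

Direct runoff: 0.0, 86.4, 323.8, 270.6, 382.5, 272.6, 158.1, 132.1, 110.5, 92.3, 0.0 cfs; ΣQ_DR = 1829 cfs, peak = 382.5 cfs.
Runoff depth d = ΣQ_DR·Δt / A = 1829 × 900 / (0.59 mi²) = 1.201 in.
The 1-inch UH is the DRH scaled by (1 in)/d, so U_p = 382.5 × 1/1.201 = 319 cfs.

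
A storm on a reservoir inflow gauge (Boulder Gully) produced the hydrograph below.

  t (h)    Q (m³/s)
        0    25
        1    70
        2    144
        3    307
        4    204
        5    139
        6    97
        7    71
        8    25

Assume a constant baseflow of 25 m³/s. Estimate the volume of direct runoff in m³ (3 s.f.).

Direct-runoff ordinates (Q − Q_b): 0.0, 45.0, 119.0, 282.0, 179.0, 114.0, 72.0, 46.0, 0.0 m³/s.
ΣQ_DR = 857.0 m³/s.
With Δt = 1 h = 3600 s, V = ΣQ_DR · Δt = 857.0 × 3600 = 3.09 × 10^6 m³.

V ≈ 3.09 × 10^6 m³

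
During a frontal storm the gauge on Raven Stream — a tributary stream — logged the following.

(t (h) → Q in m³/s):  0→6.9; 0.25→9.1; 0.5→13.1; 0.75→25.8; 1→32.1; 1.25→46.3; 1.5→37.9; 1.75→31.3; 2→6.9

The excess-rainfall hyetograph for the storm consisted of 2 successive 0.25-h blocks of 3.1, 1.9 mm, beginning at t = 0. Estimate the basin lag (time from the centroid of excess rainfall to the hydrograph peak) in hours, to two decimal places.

Centroid of excess rainfall: t_c = Σ P_i·t̄_i / ΣP_i = 0.2200 h (block centres at 0.125, 0.375 h).
Hydrograph peak occurs at t = 1.25 h, so basin lag t_L = 1.25 − 0.2200 = 1.03 h.

t_L ≈ 1.03 h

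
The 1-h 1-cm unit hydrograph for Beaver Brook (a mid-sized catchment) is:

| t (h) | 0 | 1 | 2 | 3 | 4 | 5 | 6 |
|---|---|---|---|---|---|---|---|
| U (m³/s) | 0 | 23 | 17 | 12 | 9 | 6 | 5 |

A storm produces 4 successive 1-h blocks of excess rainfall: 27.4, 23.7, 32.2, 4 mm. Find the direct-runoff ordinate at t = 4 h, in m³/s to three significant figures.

By discrete convolution, Q_j = Σ (P_i / 10 mm) · U_{j−i}.
At t = 4 h (j=4): Q = (27.4/10)·9 + (23.7/10)·12 + (32.2/10)·17 + (4/10)·23 = 117 m³/s.

Q ≈ 117 m³/s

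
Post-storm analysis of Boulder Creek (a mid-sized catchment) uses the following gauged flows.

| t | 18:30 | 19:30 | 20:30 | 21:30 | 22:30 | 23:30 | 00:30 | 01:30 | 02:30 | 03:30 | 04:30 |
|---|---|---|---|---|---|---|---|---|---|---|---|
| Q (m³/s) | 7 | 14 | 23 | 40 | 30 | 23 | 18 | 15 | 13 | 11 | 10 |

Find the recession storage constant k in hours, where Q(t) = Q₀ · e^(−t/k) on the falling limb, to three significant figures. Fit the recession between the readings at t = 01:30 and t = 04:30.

On the falling limb, Q drops from 15 to 10 m³/s between t = 01:30 and t = 04:30 (Δt = 3 h).
k = −Δt / ln(Q₂/Q₁) = −3 / ln(10/15) = 7.40 h.

k ≈ 7.40 h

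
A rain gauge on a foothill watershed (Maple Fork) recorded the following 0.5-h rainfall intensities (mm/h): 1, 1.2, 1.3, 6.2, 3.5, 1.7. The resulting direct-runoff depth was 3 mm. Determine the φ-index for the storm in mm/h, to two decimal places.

Only the 2 blocks with intensity above φ contribute runoff: 6.2, 3.5 mm/h.
Σ(I−φ)·Δt = d  ⇒  (6.2+3.5 − 2φ)·0.5 = 3
φ = (9.700 − 3/0.5) / 2 = 1.85 mm/h.

φ ≈ 1.85 mm/h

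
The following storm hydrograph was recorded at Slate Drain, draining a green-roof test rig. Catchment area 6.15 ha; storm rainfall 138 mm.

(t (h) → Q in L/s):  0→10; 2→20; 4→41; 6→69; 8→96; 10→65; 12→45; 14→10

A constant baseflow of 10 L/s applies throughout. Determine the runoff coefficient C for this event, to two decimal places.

ΣQ_DR = 276.0 L/s; V = ΣQ_DR·Δt = 1.987 × 10^6 L.
Runoff depth d = V / A = 32.31 mm.
C = d / P = 32.31 / 138 = 0.23.

C ≈ 0.23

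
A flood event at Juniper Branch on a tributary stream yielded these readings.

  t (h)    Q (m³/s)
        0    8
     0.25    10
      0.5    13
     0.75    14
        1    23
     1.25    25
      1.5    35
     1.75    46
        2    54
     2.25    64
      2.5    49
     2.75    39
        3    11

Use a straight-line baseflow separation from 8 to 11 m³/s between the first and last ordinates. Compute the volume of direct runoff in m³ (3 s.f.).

Direct-runoff ordinates (Q − Q_b): 0.00, 1.75, 4.50, 5.25, 14.00, 15.75, 25.50, 36.25, 44.00, 53.75, 38.50, 28.25, 0.00 m³/s.
ΣQ_DR = 267.5 m³/s.
With Δt = 0.25 h = 900 s, V = ΣQ_DR · Δt = 267.5 × 900 = 2.41 × 10^5 m³.

V ≈ 2.41 × 10^5 m³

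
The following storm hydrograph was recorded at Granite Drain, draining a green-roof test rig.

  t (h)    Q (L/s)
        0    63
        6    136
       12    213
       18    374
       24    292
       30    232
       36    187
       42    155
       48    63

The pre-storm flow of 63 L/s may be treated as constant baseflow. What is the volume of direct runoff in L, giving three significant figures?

V ≈ 2.48 × 10^7 L

Direct-runoff ordinates (Q − Q_b): 0.0, 73.0, 150.0, 311.0, 229.0, 169.0, 124.0, 92.0, 0.0 L/s.
ΣQ_DR = 1148 L/s.
With Δt = 6 h = 21600 s, V = ΣQ_DR · Δt = 1148 × 21600 = 2.48 × 10^7 L.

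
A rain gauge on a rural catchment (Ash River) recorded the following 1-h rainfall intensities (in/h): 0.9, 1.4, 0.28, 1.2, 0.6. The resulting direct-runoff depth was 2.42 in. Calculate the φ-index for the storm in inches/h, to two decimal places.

φ ≈ 0.42 in/h

Only the 4 blocks with intensity above φ contribute runoff: 0.9, 1.4, 1.2, 0.6 in/h.
Σ(I−φ)·Δt = d  ⇒  (0.9+1.4+1.2+0.6 − 4φ)·1 = 2.42
φ = (4.100 − 2.42/1) / 4 = 0.42 in/h.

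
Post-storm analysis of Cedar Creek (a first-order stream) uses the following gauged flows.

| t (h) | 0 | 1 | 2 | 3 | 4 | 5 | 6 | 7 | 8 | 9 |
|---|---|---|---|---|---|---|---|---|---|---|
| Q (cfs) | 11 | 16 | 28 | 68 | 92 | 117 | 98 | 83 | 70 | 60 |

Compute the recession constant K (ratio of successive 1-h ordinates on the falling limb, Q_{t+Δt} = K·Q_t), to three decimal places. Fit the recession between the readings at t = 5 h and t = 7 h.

Using the recession-limb readings at t = 5 h and t = 7 h: Q falls from 117 to 83 cfs over 2 intervals.
K = (Q₂/Q₁)^(1/2) = (83/117)^(1/2) = 0.842.

K ≈ 0.842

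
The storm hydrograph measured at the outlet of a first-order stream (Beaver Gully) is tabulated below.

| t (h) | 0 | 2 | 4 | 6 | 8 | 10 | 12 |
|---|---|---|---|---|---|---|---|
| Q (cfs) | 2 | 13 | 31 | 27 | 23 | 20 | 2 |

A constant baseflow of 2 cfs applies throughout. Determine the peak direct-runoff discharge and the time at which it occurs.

Q_p = 29.0 cfs at t = 4 h

Subtracting baseflow gives direct-runoff ordinates: 0.0, 11.0, 29.0, 25.0, 21.0, 18.0, 0.0 cfs.
The maximum is 29.0 cfs, occurring at the reading for t = 4 h.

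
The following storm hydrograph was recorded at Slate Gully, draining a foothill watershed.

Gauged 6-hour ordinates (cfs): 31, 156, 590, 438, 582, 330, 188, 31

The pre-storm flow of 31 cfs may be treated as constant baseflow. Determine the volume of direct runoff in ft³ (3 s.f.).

V ≈ 4.53 × 10^7 ft³

Direct-runoff ordinates (Q − Q_b): 0.0, 125.0, 559.0, 407.0, 551.0, 299.0, 157.0, 0.0 cfs.
ΣQ_DR = 2098 cfs.
With Δt = 6 h = 21600 s, V = ΣQ_DR · Δt = 2098 × 21600 = 4.53 × 10^7 ft³.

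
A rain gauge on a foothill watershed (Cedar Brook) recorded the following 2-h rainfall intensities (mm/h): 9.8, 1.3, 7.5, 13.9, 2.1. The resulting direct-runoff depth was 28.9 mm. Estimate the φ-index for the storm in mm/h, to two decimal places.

Only the 3 blocks with intensity above φ contribute runoff: 9.8, 7.5, 13.9 mm/h.
Σ(I−φ)·Δt = d  ⇒  (9.8+7.5+13.9 − 3φ)·2 = 28.9
φ = (31.20 − 28.9/2) / 3 = 5.58 mm/h.

φ ≈ 5.58 mm/h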